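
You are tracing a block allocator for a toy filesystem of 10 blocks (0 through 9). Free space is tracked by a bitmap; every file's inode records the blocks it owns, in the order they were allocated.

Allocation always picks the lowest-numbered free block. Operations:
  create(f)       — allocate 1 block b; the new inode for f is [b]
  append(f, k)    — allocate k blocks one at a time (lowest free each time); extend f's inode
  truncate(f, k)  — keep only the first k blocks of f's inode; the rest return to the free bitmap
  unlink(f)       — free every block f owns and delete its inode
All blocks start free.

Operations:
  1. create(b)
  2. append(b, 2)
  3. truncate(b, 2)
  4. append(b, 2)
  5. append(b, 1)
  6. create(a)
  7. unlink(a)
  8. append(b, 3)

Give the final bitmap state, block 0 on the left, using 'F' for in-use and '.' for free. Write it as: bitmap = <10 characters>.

bitmap = FFFFFFFF..

after create(b) → b:[0]  free=[F.........]
after append(b, 2) → b:[0, 1, 2]  free=[FFF.......]
after truncate(b, 2) → b:[0, 1]  free=[FF........]
after append(b, 2) → b:[0, 1, 2, 3]  free=[FFFF......]
after append(b, 1) → b:[0, 1, 2, 3, 4]  free=[FFFFF.....]
after create(a) → a:[5], b:[0, 1, 2, 3, 4]  free=[FFFFFF....]
after unlink(a) → b:[0, 1, 2, 3, 4]  free=[FFFFF.....]
after append(b, 3) → b:[0, 1, 2, 3, 4, 5, 6, 7]  free=[FFFFFFFF..]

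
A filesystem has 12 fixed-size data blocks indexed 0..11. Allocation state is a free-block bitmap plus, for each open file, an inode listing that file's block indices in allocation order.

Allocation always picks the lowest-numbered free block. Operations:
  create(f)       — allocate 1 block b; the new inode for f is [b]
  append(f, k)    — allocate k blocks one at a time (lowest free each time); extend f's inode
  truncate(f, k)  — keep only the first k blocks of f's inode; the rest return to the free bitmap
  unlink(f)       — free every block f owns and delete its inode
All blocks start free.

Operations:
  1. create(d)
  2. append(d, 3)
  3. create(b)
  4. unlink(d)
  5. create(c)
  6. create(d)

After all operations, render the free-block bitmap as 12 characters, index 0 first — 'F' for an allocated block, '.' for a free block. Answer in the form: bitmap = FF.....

[1] create(d) — d=0 (map F...........)
[2] append(d, 3) — d=0,1,2,3 (map FFFF........)
[3] create(b) — b=4 d=0,1,2,3 (map FFFFF.......)
[4] unlink(d) — b=4 (map ....F.......)
[5] create(c) — b=4 c=0 (map F...F.......)
[6] create(d) — b=4 c=0 d=1 (map FF..F.......)

bitmap = FF..F.......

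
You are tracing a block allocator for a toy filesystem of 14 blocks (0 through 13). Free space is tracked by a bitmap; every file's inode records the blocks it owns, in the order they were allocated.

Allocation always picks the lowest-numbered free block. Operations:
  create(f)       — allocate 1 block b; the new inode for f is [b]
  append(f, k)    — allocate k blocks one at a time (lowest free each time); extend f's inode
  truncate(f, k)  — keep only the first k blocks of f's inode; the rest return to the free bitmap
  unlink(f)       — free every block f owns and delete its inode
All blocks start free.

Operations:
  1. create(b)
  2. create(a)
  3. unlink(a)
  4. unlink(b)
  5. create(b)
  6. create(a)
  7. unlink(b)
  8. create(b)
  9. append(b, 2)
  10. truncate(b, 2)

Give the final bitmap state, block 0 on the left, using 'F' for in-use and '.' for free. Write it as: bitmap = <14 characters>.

create(b): bitmap=F............. | b=[0]
create(a): bitmap=FF............ | a=[1] b=[0]
unlink(a): bitmap=F............. | b=[0]
unlink(b): bitmap=.............. | 
create(b): bitmap=F............. | b=[0]
create(a): bitmap=FF............ | a=[1] b=[0]
unlink(b): bitmap=.F............ | a=[1]
create(b): bitmap=FF............ | a=[1] b=[0]
append(b, 2): bitmap=FFFF.......... | a=[1] b=[0, 2, 3]
truncate(b, 2): bitmap=FFF........... | a=[1] b=[0, 2]

bitmap = FFF...........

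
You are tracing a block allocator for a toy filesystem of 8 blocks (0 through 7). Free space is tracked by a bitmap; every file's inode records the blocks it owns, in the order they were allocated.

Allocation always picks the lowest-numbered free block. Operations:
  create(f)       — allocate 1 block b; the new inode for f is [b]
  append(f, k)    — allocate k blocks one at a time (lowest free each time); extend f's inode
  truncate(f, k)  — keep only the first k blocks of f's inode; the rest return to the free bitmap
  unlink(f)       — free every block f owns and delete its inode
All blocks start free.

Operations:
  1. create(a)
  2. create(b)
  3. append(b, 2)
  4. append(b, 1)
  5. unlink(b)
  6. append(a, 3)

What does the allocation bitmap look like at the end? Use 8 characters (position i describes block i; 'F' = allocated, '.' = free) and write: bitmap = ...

bitmap = FFFF....

after create(a) → a:[0]  free=[F.......]
after create(b) → a:[0], b:[1]  free=[FF......]
after append(b, 2) → a:[0], b:[1, 2, 3]  free=[FFFF....]
after append(b, 1) → a:[0], b:[1, 2, 3, 4]  free=[FFFFF...]
after unlink(b) → a:[0]  free=[F.......]
after append(a, 3) → a:[0, 1, 2, 3]  free=[FFFF....]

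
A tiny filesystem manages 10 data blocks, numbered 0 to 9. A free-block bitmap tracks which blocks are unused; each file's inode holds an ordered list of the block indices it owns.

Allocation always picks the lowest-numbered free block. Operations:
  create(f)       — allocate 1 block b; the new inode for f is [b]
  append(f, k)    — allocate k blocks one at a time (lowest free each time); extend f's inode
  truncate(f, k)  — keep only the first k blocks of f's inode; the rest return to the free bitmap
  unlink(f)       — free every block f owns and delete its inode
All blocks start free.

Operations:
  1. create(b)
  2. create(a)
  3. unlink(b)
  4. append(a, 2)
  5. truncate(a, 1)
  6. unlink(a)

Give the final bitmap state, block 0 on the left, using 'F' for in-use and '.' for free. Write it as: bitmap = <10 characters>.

[1] create(b) — b=0 (map F.........)
[2] create(a) — a=1 b=0 (map FF........)
[3] unlink(b) — a=1 (map .F........)
[4] append(a, 2) — a=1,0,2 (map FFF.......)
[5] truncate(a, 1) — a=1 (map .F........)
[6] unlink(a) —  (map ..........)

bitmap = ..........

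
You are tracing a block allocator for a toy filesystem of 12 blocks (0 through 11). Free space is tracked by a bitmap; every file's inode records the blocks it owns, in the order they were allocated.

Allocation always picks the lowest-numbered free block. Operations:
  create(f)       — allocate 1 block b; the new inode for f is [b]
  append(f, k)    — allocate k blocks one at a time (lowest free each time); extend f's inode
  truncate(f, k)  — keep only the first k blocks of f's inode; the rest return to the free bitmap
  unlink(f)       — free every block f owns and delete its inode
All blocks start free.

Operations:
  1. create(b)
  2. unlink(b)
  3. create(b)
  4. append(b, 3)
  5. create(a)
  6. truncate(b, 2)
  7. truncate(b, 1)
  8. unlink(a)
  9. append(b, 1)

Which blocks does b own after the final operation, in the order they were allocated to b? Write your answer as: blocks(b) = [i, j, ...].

create(b): bitmap=F........... | b=[0]
unlink(b): bitmap=............ | 
create(b): bitmap=F........... | b=[0]
append(b, 3): bitmap=FFFF........ | b=[0, 1, 2, 3]
create(a): bitmap=FFFFF....... | a=[4] b=[0, 1, 2, 3]
truncate(b, 2): bitmap=FF..F....... | a=[4] b=[0, 1]
truncate(b, 1): bitmap=F...F....... | a=[4] b=[0]
unlink(a): bitmap=F........... | b=[0]
append(b, 1): bitmap=FF.......... | b=[0, 1]

blocks(b) = [0, 1]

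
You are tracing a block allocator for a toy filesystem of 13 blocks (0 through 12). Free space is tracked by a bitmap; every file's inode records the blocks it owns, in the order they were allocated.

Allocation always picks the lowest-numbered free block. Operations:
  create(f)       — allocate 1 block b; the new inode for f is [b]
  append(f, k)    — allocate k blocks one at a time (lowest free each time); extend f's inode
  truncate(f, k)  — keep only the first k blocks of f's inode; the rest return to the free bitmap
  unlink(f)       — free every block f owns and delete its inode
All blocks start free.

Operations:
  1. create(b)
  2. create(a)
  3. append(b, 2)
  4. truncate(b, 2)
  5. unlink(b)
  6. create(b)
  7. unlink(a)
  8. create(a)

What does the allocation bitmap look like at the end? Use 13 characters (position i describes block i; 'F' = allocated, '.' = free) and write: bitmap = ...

create(b): bitmap=F............ | b=[0]
create(a): bitmap=FF........... | a=[1] b=[0]
append(b, 2): bitmap=FFFF......... | a=[1] b=[0, 2, 3]
truncate(b, 2): bitmap=FFF.......... | a=[1] b=[0, 2]
unlink(b): bitmap=.F........... | a=[1]
create(b): bitmap=FF........... | a=[1] b=[0]
unlink(a): bitmap=F............ | b=[0]
create(a): bitmap=FF........... | a=[1] b=[0]

bitmap = FF...........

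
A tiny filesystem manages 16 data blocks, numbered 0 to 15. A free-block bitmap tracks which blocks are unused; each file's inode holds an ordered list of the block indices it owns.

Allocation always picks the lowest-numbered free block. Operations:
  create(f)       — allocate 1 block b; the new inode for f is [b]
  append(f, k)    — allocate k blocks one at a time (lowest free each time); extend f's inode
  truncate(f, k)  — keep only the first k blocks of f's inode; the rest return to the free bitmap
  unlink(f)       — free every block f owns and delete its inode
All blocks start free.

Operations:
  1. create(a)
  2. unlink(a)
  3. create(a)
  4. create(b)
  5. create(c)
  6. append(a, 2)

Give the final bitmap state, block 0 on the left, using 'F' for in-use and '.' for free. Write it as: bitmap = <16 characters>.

create(a): bitmap=F............... | a=[0]
unlink(a): bitmap=................ | 
create(a): bitmap=F............... | a=[0]
create(b): bitmap=FF.............. | a=[0] b=[1]
create(c): bitmap=FFF............. | a=[0] b=[1] c=[2]
append(a, 2): bitmap=FFFFF........... | a=[0, 3, 4] b=[1] c=[2]

bitmap = FFFFF...........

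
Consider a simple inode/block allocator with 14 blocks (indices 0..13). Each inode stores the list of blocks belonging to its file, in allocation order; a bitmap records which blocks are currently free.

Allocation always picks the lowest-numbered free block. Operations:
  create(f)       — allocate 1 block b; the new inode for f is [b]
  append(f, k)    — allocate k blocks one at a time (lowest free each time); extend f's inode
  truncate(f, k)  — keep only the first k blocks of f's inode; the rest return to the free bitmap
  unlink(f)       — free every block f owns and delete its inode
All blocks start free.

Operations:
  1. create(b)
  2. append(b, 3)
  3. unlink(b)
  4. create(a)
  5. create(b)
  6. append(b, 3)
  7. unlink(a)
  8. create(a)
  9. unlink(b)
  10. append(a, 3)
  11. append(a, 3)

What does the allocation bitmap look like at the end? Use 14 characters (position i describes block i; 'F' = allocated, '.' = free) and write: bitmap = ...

bitmap = FFFFFFF.......

[1] create(b) — b=0 (map F.............)
[2] append(b, 3) — b=0,1,2,3 (map FFFF..........)
[3] unlink(b) —  (map ..............)
[4] create(a) — a=0 (map F.............)
[5] create(b) — a=0 b=1 (map FF............)
[6] append(b, 3) — a=0 b=1,2,3,4 (map FFFFF.........)
[7] unlink(a) — b=1,2,3,4 (map .FFFF.........)
[8] create(a) — a=0 b=1,2,3,4 (map FFFFF.........)
[9] unlink(b) — a=0 (map F.............)
[10] append(a, 3) — a=0,1,2,3 (map FFFF..........)
[11] append(a, 3) — a=0,1,2,3,4,5,6 (map FFFFFFF.......)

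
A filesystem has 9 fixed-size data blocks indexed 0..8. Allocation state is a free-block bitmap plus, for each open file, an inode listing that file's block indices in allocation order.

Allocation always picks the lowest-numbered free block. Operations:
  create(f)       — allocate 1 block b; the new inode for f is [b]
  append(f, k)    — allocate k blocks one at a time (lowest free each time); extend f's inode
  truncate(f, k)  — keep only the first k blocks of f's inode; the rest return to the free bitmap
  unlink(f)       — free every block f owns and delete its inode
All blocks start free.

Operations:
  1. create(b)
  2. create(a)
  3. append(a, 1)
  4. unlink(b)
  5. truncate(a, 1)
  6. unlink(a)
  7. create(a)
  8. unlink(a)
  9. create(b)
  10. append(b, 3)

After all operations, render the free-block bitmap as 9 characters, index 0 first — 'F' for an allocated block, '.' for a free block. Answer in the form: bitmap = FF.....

bitmap = FFFF.....

after create(b) → b:[0]  free=[F........]
after create(a) → a:[1], b:[0]  free=[FF.......]
after append(a, 1) → a:[1, 2], b:[0]  free=[FFF......]
after unlink(b) → a:[1, 2]  free=[.FF......]
after truncate(a, 1) → a:[1]  free=[.F.......]
after unlink(a) →   free=[.........]
after create(a) → a:[0]  free=[F........]
after unlink(a) →   free=[.........]
after create(b) → b:[0]  free=[F........]
after append(b, 3) → b:[0, 1, 2, 3]  free=[FFFF.....]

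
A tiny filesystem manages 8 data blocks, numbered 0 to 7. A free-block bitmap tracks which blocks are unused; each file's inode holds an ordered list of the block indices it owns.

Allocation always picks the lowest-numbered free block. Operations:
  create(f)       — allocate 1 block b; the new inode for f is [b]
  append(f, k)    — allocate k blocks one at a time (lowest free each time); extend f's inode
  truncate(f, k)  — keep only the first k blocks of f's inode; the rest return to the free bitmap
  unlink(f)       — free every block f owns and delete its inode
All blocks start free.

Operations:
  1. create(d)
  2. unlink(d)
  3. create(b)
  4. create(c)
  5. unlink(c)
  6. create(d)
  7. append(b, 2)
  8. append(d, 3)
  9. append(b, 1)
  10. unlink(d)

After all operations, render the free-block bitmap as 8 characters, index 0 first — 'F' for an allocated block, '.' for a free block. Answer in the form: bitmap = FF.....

bitmap = F.FF...F

  1. create(d)  ⇒  F.......  {d→[0]}
  2. unlink(d)  ⇒  ........  {}
  3. create(b)  ⇒  F.......  {b→[0]}
  4. create(c)  ⇒  FF......  {b→[0]; c→[1]}
  5. unlink(c)  ⇒  F.......  {b→[0]}
  6. create(d)  ⇒  FF......  {b→[0]; d→[1]}
  7. append(b, 2)  ⇒  FFFF....  {b→[0, 2, 3]; d→[1]}
  8. append(d, 3)  ⇒  FFFFFFF.  {b→[0, 2, 3]; d→[1, 4, 5, 6]}
  9. append(b, 1)  ⇒  FFFFFFFF  {b→[0, 2, 3, 7]; d→[1, 4, 5, 6]}
  10. unlink(d)  ⇒  F.FF...F  {b→[0, 2, 3, 7]}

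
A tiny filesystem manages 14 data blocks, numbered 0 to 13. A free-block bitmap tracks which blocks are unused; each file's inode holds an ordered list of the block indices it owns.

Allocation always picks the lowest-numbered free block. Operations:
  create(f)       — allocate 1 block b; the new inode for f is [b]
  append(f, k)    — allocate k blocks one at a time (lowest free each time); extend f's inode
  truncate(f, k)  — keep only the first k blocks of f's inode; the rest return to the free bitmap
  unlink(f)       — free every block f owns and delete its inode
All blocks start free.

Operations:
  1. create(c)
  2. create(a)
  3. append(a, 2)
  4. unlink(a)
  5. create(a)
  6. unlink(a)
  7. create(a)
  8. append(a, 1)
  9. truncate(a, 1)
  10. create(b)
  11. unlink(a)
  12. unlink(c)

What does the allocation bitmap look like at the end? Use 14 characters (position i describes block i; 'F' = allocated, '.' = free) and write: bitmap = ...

  1. create(c)  ⇒  F.............  {c→[0]}
  2. create(a)  ⇒  FF............  {a→[1]; c→[0]}
  3. append(a, 2)  ⇒  FFFF..........  {a→[1, 2, 3]; c→[0]}
  4. unlink(a)  ⇒  F.............  {c→[0]}
  5. create(a)  ⇒  FF............  {a→[1]; c→[0]}
  6. unlink(a)  ⇒  F.............  {c→[0]}
  7. create(a)  ⇒  FF............  {a→[1]; c→[0]}
  8. append(a, 1)  ⇒  FFF...........  {a→[1, 2]; c→[0]}
  9. truncate(a, 1)  ⇒  FF............  {a→[1]; c→[0]}
  10. create(b)  ⇒  FFF...........  {a→[1]; b→[2]; c→[0]}
  11. unlink(a)  ⇒  F.F...........  {b→[2]; c→[0]}
  12. unlink(c)  ⇒  ..F...........  {b→[2]}

bitmap = ..F...........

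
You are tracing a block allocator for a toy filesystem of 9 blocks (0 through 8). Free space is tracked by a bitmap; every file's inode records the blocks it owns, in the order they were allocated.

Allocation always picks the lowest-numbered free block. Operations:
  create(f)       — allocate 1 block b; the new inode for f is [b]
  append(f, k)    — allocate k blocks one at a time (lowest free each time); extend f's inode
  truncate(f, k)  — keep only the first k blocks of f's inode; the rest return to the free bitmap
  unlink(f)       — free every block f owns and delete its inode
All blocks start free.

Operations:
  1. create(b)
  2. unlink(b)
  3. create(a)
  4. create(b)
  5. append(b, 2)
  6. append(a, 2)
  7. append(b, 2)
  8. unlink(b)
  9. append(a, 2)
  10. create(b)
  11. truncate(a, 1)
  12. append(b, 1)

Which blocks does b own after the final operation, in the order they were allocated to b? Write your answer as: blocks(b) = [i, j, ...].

  1. create(b)  ⇒  F........  {b→[0]}
  2. unlink(b)  ⇒  .........  {}
  3. create(a)  ⇒  F........  {a→[0]}
  4. create(b)  ⇒  FF.......  {a→[0]; b→[1]}
  5. append(b, 2)  ⇒  FFFF.....  {a→[0]; b→[1, 2, 3]}
  6. append(a, 2)  ⇒  FFFFFF...  {a→[0, 4, 5]; b→[1, 2, 3]}
  7. append(b, 2)  ⇒  FFFFFFFF.  {a→[0, 4, 5]; b→[1, 2, 3, 6, 7]}
  8. unlink(b)  ⇒  F...FF...  {a→[0, 4, 5]}
  9. append(a, 2)  ⇒  FFF.FF...  {a→[0, 4, 5, 1, 2]}
  10. create(b)  ⇒  FFFFFF...  {a→[0, 4, 5, 1, 2]; b→[3]}
  11. truncate(a, 1)  ⇒  F..F.....  {a→[0]; b→[3]}
  12. append(b, 1)  ⇒  FF.F.....  {a→[0]; b→[3, 1]}

blocks(b) = [3, 1]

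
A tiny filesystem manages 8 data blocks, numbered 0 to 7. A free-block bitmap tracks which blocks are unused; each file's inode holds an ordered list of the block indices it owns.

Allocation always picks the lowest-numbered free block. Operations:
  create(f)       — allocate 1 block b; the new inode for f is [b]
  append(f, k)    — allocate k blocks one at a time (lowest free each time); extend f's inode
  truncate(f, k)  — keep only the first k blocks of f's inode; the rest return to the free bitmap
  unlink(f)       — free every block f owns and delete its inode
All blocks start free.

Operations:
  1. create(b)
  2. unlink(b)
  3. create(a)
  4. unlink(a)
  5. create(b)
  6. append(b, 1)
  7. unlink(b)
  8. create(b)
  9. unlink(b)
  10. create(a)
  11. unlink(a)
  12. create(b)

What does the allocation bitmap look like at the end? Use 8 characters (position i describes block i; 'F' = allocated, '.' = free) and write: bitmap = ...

  1. create(b)  ⇒  F.......  {b→[0]}
  2. unlink(b)  ⇒  ........  {}
  3. create(a)  ⇒  F.......  {a→[0]}
  4. unlink(a)  ⇒  ........  {}
  5. create(b)  ⇒  F.......  {b→[0]}
  6. append(b, 1)  ⇒  FF......  {b→[0, 1]}
  7. unlink(b)  ⇒  ........  {}
  8. create(b)  ⇒  F.......  {b→[0]}
  9. unlink(b)  ⇒  ........  {}
  10. create(a)  ⇒  F.......  {a→[0]}
  11. unlink(a)  ⇒  ........  {}
  12. create(b)  ⇒  F.......  {b→[0]}

bitmap = F.......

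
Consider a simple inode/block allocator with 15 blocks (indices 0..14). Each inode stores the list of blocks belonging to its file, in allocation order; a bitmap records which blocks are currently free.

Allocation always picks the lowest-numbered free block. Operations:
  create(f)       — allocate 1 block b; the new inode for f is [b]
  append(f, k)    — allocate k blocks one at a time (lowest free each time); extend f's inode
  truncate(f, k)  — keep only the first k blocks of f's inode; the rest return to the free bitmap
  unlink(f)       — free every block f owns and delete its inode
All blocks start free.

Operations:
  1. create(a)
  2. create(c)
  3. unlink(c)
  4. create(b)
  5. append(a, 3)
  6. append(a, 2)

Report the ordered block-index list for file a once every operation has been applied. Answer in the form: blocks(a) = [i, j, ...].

blocks(a) = [0, 2, 3, 4, 5, 6]

after create(a) → a:[0]  free=[F..............]
after create(c) → a:[0], c:[1]  free=[FF.............]
after unlink(c) → a:[0]  free=[F..............]
after create(b) → a:[0], b:[1]  free=[FF.............]
after append(a, 3) → a:[0, 2, 3, 4], b:[1]  free=[FFFFF..........]
after append(a, 2) → a:[0, 2, 3, 4, 5, 6], b:[1]  free=[FFFFFFF........]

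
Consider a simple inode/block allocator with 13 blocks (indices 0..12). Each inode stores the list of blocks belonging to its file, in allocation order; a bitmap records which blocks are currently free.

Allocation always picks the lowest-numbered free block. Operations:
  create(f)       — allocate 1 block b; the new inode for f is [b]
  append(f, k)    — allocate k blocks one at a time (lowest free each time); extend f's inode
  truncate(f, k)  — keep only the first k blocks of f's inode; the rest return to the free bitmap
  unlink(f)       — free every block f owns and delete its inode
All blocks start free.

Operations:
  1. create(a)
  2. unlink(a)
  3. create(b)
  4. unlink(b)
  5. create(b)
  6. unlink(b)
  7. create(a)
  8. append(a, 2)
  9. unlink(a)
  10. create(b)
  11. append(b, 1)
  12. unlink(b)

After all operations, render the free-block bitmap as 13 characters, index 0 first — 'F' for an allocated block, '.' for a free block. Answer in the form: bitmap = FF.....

create(a): bitmap=F............ | a=[0]
unlink(a): bitmap=............. | 
create(b): bitmap=F............ | b=[0]
unlink(b): bitmap=............. | 
create(b): bitmap=F............ | b=[0]
unlink(b): bitmap=............. | 
create(a): bitmap=F............ | a=[0]
append(a, 2): bitmap=FFF.......... | a=[0, 1, 2]
unlink(a): bitmap=............. | 
create(b): bitmap=F............ | b=[0]
append(b, 1): bitmap=FF........... | b=[0, 1]
unlink(b): bitmap=............. | 

bitmap = .............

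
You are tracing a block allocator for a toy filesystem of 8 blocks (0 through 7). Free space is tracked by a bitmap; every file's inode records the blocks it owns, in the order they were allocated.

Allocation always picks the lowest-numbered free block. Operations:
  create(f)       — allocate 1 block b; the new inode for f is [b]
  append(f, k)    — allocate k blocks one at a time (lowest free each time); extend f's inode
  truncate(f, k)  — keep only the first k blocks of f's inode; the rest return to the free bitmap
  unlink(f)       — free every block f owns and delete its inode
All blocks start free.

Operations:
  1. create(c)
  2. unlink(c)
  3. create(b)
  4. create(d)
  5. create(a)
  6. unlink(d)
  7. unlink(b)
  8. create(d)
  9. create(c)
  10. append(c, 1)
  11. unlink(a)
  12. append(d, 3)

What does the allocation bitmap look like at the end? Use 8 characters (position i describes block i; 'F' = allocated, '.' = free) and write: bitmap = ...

bitmap = FFFFFF..

create(c): bitmap=F....... | c=[0]
unlink(c): bitmap=........ | 
create(b): bitmap=F....... | b=[0]
create(d): bitmap=FF...... | b=[0] d=[1]
create(a): bitmap=FFF..... | a=[2] b=[0] d=[1]
unlink(d): bitmap=F.F..... | a=[2] b=[0]
unlink(b): bitmap=..F..... | a=[2]
create(d): bitmap=F.F..... | a=[2] d=[0]
create(c): bitmap=FFF..... | a=[2] c=[1] d=[0]
append(c, 1): bitmap=FFFF.... | a=[2] c=[1, 3] d=[0]
unlink(a): bitmap=FF.F.... | c=[1, 3] d=[0]
append(d, 3): bitmap=FFFFFF.. | c=[1, 3] d=[0, 2, 4, 5]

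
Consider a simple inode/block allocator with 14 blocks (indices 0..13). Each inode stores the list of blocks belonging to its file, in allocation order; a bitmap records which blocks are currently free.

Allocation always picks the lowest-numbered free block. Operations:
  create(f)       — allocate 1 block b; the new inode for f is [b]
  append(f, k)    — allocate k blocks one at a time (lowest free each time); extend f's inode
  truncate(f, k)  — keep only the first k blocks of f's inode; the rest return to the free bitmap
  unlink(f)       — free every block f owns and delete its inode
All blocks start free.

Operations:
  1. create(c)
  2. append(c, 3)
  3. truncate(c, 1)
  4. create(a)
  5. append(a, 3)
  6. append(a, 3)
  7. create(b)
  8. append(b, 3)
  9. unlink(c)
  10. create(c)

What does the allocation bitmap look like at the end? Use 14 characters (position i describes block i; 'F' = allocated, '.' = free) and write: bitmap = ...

after create(c) → c:[0]  free=[F.............]
after append(c, 3) → c:[0, 1, 2, 3]  free=[FFFF..........]
after truncate(c, 1) → c:[0]  free=[F.............]
after create(a) → a:[1], c:[0]  free=[FF............]
after append(a, 3) → a:[1, 2, 3, 4], c:[0]  free=[FFFFF.........]
after append(a, 3) → a:[1, 2, 3, 4, 5, 6, 7], c:[0]  free=[FFFFFFFF......]
after create(b) → a:[1, 2, 3, 4, 5, 6, 7], b:[8], c:[0]  free=[FFFFFFFFF.....]
after append(b, 3) → a:[1, 2, 3, 4, 5, 6, 7], b:[8, 9, 10, 11], c:[0]  free=[FFFFFFFFFFFF..]
after unlink(c) → a:[1, 2, 3, 4, 5, 6, 7], b:[8, 9, 10, 11]  free=[.FFFFFFFFFFF..]
after create(c) → a:[1, 2, 3, 4, 5, 6, 7], b:[8, 9, 10, 11], c:[0]  free=[FFFFFFFFFFFF..]

bitmap = FFFFFFFFFFFF..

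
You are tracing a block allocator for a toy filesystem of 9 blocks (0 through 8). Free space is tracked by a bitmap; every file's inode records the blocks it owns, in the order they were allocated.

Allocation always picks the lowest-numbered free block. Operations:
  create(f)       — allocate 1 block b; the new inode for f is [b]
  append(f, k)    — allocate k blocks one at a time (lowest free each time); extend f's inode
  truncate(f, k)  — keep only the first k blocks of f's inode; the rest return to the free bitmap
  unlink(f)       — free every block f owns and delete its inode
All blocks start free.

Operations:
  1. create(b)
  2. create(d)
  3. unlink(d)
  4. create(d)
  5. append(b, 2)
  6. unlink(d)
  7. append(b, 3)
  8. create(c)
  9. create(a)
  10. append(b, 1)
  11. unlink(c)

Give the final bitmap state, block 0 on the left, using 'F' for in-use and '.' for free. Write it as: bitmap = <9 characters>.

bitmap = FFFFFF.FF

create(b): bitmap=F........ | b=[0]
create(d): bitmap=FF....... | b=[0] d=[1]
unlink(d): bitmap=F........ | b=[0]
create(d): bitmap=FF....... | b=[0] d=[1]
append(b, 2): bitmap=FFFF..... | b=[0, 2, 3] d=[1]
unlink(d): bitmap=F.FF..... | b=[0, 2, 3]
append(b, 3): bitmap=FFFFFF... | b=[0, 2, 3, 1, 4, 5]
create(c): bitmap=FFFFFFF.. | b=[0, 2, 3, 1, 4, 5] c=[6]
create(a): bitmap=FFFFFFFF. | a=[7] b=[0, 2, 3, 1, 4, 5] c=[6]
append(b, 1): bitmap=FFFFFFFFF | a=[7] b=[0, 2, 3, 1, 4, 5, 8] c=[6]
unlink(c): bitmap=FFFFFF.FF | a=[7] b=[0, 2, 3, 1, 4, 5, 8]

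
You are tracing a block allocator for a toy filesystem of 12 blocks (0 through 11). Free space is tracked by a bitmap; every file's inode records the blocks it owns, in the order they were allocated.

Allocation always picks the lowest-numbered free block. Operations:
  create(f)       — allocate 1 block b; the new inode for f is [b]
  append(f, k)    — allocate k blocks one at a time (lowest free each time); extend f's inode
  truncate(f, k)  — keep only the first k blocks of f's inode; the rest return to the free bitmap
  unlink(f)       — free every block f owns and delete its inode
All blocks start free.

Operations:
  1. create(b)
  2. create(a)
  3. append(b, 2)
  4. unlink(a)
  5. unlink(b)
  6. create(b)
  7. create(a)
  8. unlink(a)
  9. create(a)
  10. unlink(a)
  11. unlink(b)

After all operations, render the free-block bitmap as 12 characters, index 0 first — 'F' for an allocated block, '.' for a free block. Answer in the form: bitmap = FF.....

after create(b) → b:[0]  free=[F...........]
after create(a) → a:[1], b:[0]  free=[FF..........]
after append(b, 2) → a:[1], b:[0, 2, 3]  free=[FFFF........]
after unlink(a) → b:[0, 2, 3]  free=[F.FF........]
after unlink(b) →   free=[............]
after create(b) → b:[0]  free=[F...........]
after create(a) → a:[1], b:[0]  free=[FF..........]
after unlink(a) → b:[0]  free=[F...........]
after create(a) → a:[1], b:[0]  free=[FF..........]
after unlink(a) → b:[0]  free=[F...........]
after unlink(b) →   free=[............]

bitmap = ............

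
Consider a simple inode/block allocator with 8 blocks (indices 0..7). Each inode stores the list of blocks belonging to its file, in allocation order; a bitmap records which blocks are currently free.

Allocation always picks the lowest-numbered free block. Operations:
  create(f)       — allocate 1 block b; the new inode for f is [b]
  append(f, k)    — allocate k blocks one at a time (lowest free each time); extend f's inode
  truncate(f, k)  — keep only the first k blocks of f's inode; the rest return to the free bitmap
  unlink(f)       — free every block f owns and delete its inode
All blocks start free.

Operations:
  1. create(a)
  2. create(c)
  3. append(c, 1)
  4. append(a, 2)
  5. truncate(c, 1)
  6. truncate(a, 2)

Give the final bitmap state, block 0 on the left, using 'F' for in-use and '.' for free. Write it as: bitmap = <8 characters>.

bitmap = FF.F....

  1. create(a)  ⇒  F.......  {a→[0]}
  2. create(c)  ⇒  FF......  {a→[0]; c→[1]}
  3. append(c, 1)  ⇒  FFF.....  {a→[0]; c→[1, 2]}
  4. append(a, 2)  ⇒  FFFFF...  {a→[0, 3, 4]; c→[1, 2]}
  5. truncate(c, 1)  ⇒  FF.FF...  {a→[0, 3, 4]; c→[1]}
  6. truncate(a, 2)  ⇒  FF.F....  {a→[0, 3]; c→[1]}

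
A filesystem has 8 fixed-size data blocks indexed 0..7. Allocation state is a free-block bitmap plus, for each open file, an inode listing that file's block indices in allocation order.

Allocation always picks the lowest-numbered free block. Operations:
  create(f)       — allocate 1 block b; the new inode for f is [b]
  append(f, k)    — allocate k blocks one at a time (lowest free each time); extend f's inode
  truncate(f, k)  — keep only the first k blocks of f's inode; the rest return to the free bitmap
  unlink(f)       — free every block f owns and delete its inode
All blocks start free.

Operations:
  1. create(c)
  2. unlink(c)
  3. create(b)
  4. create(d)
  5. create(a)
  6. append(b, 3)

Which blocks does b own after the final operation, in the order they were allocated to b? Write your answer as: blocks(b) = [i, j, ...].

blocks(b) = [0, 3, 4, 5]

[1] create(c) — c=0 (map F.......)
[2] unlink(c) —  (map ........)
[3] create(b) — b=0 (map F.......)
[4] create(d) — b=0 d=1 (map FF......)
[5] create(a) — a=2 b=0 d=1 (map FFF.....)
[6] append(b, 3) — a=2 b=0,3,4,5 d=1 (map FFFFFF..)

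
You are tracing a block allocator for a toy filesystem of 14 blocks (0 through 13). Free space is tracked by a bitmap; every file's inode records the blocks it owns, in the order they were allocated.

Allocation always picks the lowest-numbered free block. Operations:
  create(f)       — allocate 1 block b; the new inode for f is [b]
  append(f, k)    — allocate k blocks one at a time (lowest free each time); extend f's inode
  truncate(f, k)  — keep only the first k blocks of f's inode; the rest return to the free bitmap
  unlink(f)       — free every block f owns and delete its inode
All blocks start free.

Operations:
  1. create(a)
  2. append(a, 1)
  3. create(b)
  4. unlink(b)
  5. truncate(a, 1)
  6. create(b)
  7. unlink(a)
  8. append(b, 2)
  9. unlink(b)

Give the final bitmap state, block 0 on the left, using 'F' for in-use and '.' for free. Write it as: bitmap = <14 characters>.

[1] create(a) — a=0 (map F.............)
[2] append(a, 1) — a=0,1 (map FF............)
[3] create(b) — a=0,1 b=2 (map FFF...........)
[4] unlink(b) — a=0,1 (map FF............)
[5] truncate(a, 1) — a=0 (map F.............)
[6] create(b) — a=0 b=1 (map FF............)
[7] unlink(a) — b=1 (map .F............)
[8] append(b, 2) — b=1,0,2 (map FFF...........)
[9] unlink(b) —  (map ..............)

bitmap = ..............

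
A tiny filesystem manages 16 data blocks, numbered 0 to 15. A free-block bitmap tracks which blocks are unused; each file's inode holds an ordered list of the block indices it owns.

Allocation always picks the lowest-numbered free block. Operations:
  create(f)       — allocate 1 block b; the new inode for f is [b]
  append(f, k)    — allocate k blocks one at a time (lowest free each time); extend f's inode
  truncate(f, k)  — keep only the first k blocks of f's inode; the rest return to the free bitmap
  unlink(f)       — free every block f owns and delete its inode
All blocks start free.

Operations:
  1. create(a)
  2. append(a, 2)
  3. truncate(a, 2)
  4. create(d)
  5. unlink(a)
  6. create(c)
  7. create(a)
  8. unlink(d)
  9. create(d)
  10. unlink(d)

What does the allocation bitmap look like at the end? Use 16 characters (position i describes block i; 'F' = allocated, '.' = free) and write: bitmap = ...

bitmap = FF..............

  1. create(a)  ⇒  F...............  {a→[0]}
  2. append(a, 2)  ⇒  FFF.............  {a→[0, 1, 2]}
  3. truncate(a, 2)  ⇒  FF..............  {a→[0, 1]}
  4. create(d)  ⇒  FFF.............  {a→[0, 1]; d→[2]}
  5. unlink(a)  ⇒  ..F.............  {d→[2]}
  6. create(c)  ⇒  F.F.............  {c→[0]; d→[2]}
  7. create(a)  ⇒  FFF.............  {a→[1]; c→[0]; d→[2]}
  8. unlink(d)  ⇒  FF..............  {a→[1]; c→[0]}
  9. create(d)  ⇒  FFF.............  {a→[1]; c→[0]; d→[2]}
  10. unlink(d)  ⇒  FF..............  {a→[1]; c→[0]}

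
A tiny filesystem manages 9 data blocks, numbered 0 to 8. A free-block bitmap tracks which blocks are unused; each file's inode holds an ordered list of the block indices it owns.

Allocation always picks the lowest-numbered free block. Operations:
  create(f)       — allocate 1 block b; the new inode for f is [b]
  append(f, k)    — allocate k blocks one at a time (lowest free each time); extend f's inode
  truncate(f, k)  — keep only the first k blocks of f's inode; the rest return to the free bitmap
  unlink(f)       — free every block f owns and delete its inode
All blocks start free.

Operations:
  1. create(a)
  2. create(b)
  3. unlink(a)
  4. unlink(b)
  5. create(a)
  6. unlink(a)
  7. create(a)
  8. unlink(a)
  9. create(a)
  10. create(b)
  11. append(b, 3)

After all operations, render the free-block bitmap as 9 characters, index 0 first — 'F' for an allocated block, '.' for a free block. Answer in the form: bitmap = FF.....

bitmap = FFFFF....

  1. create(a)  ⇒  F........  {a→[0]}
  2. create(b)  ⇒  FF.......  {a→[0]; b→[1]}
  3. unlink(a)  ⇒  .F.......  {b→[1]}
  4. unlink(b)  ⇒  .........  {}
  5. create(a)  ⇒  F........  {a→[0]}
  6. unlink(a)  ⇒  .........  {}
  7. create(a)  ⇒  F........  {a→[0]}
  8. unlink(a)  ⇒  .........  {}
  9. create(a)  ⇒  F........  {a→[0]}
  10. create(b)  ⇒  FF.......  {a→[0]; b→[1]}
  11. append(b, 3)  ⇒  FFFFF....  {a→[0]; b→[1, 2, 3, 4]}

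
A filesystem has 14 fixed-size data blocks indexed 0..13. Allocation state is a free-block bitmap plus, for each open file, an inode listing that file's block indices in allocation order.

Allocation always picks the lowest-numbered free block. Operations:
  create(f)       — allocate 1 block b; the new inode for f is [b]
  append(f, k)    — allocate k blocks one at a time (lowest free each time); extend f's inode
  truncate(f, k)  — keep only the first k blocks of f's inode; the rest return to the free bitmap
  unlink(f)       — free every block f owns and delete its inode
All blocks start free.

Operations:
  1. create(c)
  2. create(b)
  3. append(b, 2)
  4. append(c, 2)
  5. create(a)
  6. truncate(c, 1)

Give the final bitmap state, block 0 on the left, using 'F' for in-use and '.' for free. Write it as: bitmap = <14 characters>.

[1] create(c) — c=0 (map F.............)
[2] create(b) — b=1 c=0 (map FF............)
[3] append(b, 2) — b=1,2,3 c=0 (map FFFF..........)
[4] append(c, 2) — b=1,2,3 c=0,4,5 (map FFFFFF........)
[5] create(a) — a=6 b=1,2,3 c=0,4,5 (map FFFFFFF.......)
[6] truncate(c, 1) — a=6 b=1,2,3 c=0 (map FFFF..F.......)

bitmap = FFFF..F.......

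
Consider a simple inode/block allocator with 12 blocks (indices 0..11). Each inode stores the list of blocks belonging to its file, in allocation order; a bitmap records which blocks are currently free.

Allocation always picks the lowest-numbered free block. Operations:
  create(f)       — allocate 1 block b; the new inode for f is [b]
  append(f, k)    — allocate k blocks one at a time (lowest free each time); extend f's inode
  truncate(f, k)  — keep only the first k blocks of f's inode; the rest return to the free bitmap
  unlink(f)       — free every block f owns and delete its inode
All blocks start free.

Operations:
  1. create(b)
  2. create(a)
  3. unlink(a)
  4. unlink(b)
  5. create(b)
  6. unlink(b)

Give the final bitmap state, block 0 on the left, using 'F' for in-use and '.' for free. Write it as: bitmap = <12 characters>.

after create(b) → b:[0]  free=[F...........]
after create(a) → a:[1], b:[0]  free=[FF..........]
after unlink(a) → b:[0]  free=[F...........]
after unlink(b) →   free=[............]
after create(b) → b:[0]  free=[F...........]
after unlink(b) →   free=[............]

bitmap = ............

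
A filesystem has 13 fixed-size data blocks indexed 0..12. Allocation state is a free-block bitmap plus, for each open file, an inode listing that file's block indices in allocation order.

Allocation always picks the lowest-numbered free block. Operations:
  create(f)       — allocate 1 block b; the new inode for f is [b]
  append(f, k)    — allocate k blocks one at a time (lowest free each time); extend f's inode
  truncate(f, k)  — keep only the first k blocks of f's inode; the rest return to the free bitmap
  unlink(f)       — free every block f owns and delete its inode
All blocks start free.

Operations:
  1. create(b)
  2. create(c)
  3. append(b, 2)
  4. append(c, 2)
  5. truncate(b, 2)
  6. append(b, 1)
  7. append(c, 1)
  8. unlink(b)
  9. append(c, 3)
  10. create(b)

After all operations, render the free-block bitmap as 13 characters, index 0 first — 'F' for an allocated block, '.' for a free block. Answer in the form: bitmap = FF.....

[1] create(b) — b=0 (map F............)
[2] create(c) — b=0 c=1 (map FF...........)
[3] append(b, 2) — b=0,2,3 c=1 (map FFFF.........)
[4] append(c, 2) — b=0,2,3 c=1,4,5 (map FFFFFF.......)
[5] truncate(b, 2) — b=0,2 c=1,4,5 (map FFF.FF.......)
[6] append(b, 1) — b=0,2,3 c=1,4,5 (map FFFFFF.......)
[7] append(c, 1) — b=0,2,3 c=1,4,5,6 (map FFFFFFF......)
[8] unlink(b) — c=1,4,5,6 (map .F..FFF......)
[9] append(c, 3) — c=1,4,5,6,0,2,3 (map FFFFFFF......)
[10] create(b) — b=7 c=1,4,5,6,0,2,3 (map FFFFFFFF.....)

bitmap = FFFFFFFF.....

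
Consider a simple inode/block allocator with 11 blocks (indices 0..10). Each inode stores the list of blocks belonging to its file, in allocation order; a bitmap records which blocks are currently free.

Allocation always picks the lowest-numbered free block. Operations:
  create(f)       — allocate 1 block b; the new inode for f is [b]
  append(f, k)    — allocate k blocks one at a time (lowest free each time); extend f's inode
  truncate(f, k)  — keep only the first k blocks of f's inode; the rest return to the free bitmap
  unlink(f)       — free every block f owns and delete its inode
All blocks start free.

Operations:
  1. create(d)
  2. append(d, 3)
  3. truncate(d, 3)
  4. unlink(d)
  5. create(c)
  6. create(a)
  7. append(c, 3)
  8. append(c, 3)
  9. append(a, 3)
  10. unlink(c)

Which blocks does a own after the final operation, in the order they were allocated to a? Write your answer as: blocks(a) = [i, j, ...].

after create(d) → d:[0]  free=[F..........]
after append(d, 3) → d:[0, 1, 2, 3]  free=[FFFF.......]
after truncate(d, 3) → d:[0, 1, 2]  free=[FFF........]
after unlink(d) →   free=[...........]
after create(c) → c:[0]  free=[F..........]
after create(a) → a:[1], c:[0]  free=[FF.........]
after append(c, 3) → a:[1], c:[0, 2, 3, 4]  free=[FFFFF......]
after append(c, 3) → a:[1], c:[0, 2, 3, 4, 5, 6, 7]  free=[FFFFFFFF...]
after append(a, 3) → a:[1, 8, 9, 10], c:[0, 2, 3, 4, 5, 6, 7]  free=[FFFFFFFFFFF]
after unlink(c) → a:[1, 8, 9, 10]  free=[.F......FFF]

blocks(a) = [1, 8, 9, 10]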